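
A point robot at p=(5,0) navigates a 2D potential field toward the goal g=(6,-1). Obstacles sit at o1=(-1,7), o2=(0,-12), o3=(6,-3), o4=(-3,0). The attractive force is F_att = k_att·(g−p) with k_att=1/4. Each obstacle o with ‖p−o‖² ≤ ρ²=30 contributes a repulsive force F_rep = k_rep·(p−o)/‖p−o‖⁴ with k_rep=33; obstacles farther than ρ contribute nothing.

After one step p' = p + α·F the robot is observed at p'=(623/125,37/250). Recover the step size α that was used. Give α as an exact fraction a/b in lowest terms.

F_att = 1/4·(g−p) = 1/4·(1,-1) = (0.2500,-0.2500)
o1: d²=85 > ρ²=30 → inactive
o2: d²=169 > ρ²=30 → inactive
o3: d²=10 ≤ ρ²=30; F_rep = 33·(-1,3)/10² = (-0.3300,0.9900)
o4: d²=64 > ρ²=30 → inactive
F = F_att + ΣF_rep = (-0.0800,0.7400)
Δp = p'−p = (-0.0160,0.1480); α = Δx/Fx = (-2/125) / (-2/25) = 1/5
check: Δy/Fy = (37/250) / (37/50) = 1/5 ✓

α = 1/5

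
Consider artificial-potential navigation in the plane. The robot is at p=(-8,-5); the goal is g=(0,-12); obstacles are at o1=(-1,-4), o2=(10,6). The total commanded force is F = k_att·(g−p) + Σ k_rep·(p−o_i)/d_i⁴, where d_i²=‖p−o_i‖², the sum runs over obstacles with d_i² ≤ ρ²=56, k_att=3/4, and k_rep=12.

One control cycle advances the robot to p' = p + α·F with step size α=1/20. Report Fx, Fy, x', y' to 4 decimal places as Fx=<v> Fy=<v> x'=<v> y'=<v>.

Fx=5.9664 Fy=-5.2548 x'=-7.7017 y'=-5.2627

F_att = 3/4·(g−p) = 3/4·(8,-7) = (6.0000,-5.2500)
o1: d²=50 ≤ ρ²=56; F_rep = 12·(-7,-1)/50² = (-0.0336,-0.0048)
o2: d²=445 > ρ²=56 → inactive
F = F_att + ΣF_rep = (5.9664,-5.2548)
p' = p + 1/20·F = (-7.7017,-5.2627)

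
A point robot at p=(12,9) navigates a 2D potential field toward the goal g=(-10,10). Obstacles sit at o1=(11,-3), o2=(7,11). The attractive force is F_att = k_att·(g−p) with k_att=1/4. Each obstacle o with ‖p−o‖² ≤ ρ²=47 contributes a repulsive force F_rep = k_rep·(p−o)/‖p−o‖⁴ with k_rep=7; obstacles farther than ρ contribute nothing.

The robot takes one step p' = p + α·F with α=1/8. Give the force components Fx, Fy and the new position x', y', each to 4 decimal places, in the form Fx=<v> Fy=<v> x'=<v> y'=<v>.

F_att = 1/4·(g−p) = 1/4·(-22,1) = (-5.5000,0.2500)
o1: d²=145 > ρ²=47 → inactive
o2: d²=29 ≤ ρ²=47; F_rep = 7·(5,-2)/29² = (0.0416,-0.0166)
F = F_att + ΣF_rep = (-5.4584,0.2334)
p' = p + 1/8·F = (11.3177,9.0292)

Fx=-5.4584 Fy=0.2334 x'=11.3177 y'=9.0292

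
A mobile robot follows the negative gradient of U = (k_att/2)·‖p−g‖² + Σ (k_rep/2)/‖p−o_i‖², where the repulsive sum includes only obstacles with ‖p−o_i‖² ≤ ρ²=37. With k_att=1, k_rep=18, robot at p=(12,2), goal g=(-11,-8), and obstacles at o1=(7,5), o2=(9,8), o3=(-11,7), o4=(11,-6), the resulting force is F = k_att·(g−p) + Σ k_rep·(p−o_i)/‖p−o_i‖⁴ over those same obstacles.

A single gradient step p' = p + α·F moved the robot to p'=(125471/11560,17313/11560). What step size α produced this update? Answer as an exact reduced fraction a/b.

α = 1/20

F_att = 1·(g−p) = 1·(-23,-10) = (-23.0000,-10.0000)
o1: d²=34 ≤ ρ²=37; F_rep = 18·(5,-3)/34² = (0.0779,-0.0467)
o2: d²=45 > ρ²=37 → inactive
o3: d²=554 > ρ²=37 → inactive
o4: d²=65 > ρ²=37 → inactive
F = F_att + ΣF_rep = (-22.9221,-10.0467)
Δp = p'−p = (-1.1461,-0.5023); α = Δx/Fx = (-13249/11560) / (-13249/578) = 1/20
check: Δy/Fy = (-5807/11560) / (-5807/578) = 1/20 ✓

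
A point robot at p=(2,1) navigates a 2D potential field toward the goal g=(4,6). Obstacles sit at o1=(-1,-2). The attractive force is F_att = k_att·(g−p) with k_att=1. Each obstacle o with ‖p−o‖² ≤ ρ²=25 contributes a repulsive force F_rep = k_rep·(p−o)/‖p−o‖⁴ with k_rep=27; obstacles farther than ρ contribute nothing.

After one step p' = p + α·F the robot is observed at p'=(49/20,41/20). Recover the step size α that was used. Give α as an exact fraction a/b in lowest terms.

F_att = 1·(g−p) = 1·(2,5) = (2.0000,5.0000)
o1: d²=18 ≤ ρ²=25; F_rep = 27·(3,3)/18² = (0.2500,0.2500)
F = F_att + ΣF_rep = (2.2500,5.2500)
Δp = p'−p = (0.4500,1.0500); α = Δx/Fx = (9/20) / (9/4) = 1/5
check: Δy/Fy = (21/20) / (21/4) = 1/5 ✓

α = 1/5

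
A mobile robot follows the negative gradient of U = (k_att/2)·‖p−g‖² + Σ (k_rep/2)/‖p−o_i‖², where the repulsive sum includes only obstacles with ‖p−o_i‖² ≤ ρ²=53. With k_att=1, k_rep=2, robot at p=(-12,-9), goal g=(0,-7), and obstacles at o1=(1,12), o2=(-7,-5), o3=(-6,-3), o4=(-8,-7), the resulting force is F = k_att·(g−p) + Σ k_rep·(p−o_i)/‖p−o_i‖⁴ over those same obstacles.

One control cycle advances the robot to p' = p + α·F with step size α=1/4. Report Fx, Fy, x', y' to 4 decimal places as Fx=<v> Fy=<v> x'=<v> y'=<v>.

Fx=11.9741 Fy=1.9852 x'=-9.0065 y'=-8.5037

F_att = 1·(g−p) = 1·(12,2) = (12.0000,2.0000)
o1: d²=610 > ρ²=53 → inactive
o2: d²=41 ≤ ρ²=53; F_rep = 2·(-5,-4)/41² = (-0.0059,-0.0048)
o3: d²=72 > ρ²=53 → inactive
o4: d²=20 ≤ ρ²=53; F_rep = 2·(-4,-2)/20² = (-0.0200,-0.0100)
F = F_att + ΣF_rep = (11.9741,1.9852)
p' = p + 1/4·F = (-9.0065,-8.5037)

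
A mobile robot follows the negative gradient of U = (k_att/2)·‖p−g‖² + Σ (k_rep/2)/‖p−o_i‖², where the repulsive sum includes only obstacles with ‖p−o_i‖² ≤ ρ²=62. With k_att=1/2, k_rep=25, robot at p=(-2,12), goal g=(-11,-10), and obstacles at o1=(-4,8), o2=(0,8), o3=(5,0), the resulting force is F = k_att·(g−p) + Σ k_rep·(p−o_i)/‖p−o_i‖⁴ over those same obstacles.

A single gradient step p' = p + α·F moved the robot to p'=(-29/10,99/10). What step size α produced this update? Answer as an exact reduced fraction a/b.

α = 1/5

F_att = 1/2·(g−p) = 1/2·(-9,-22) = (-4.5000,-11.0000)
o1: d²=20 ≤ ρ²=62; F_rep = 25·(2,4)/20² = (0.1250,0.2500)
o2: d²=20 ≤ ρ²=62; F_rep = 25·(-2,4)/20² = (-0.1250,0.2500)
o3: d²=193 > ρ²=62 → inactive
F = F_att + ΣF_rep = (-4.5000,-10.5000)
Δp = p'−p = (-0.9000,-2.1000); α = Δx/Fx = (-9/10) / (-9/2) = 1/5
check: Δy/Fy = (-21/10) / (-21/2) = 1/5 ✓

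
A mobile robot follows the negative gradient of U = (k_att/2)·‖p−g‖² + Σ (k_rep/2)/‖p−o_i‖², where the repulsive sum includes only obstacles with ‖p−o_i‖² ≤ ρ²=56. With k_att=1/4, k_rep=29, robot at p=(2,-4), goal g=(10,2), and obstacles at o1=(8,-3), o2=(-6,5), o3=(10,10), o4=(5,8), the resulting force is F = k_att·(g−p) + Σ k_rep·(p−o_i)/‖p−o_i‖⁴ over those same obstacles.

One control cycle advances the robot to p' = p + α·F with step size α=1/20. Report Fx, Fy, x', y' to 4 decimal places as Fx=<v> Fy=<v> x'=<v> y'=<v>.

Fx=1.8729 Fy=1.4788 x'=2.0936 y'=-3.9261

F_att = 1/4·(g−p) = 1/4·(8,6) = (2.0000,1.5000)
o1: d²=37 ≤ ρ²=56; F_rep = 29·(-6,-1)/37² = (-0.1271,-0.0212)
o2: d²=145 > ρ²=56 → inactive
o3: d²=260 > ρ²=56 → inactive
o4: d²=153 > ρ²=56 → inactive
F = F_att + ΣF_rep = (1.8729,1.4788)
p' = p + 1/20·F = (2.0936,-3.9261)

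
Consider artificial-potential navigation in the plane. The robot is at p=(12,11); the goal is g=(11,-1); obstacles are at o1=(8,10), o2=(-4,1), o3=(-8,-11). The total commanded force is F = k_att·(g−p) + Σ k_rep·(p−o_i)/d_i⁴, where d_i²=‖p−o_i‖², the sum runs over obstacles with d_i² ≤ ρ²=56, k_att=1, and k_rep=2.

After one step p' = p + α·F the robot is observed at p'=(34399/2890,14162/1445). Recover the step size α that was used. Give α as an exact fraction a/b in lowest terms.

F_att = 1·(g−p) = 1·(-1,-12) = (-1.0000,-12.0000)
o1: d²=17 ≤ ρ²=56; F_rep = 2·(4,1)/17² = (0.0277,0.0069)
o2: d²=356 > ρ²=56 → inactive
o3: d²=884 > ρ²=56 → inactive
F = F_att + ΣF_rep = (-0.9723,-11.9931)
Δp = p'−p = (-0.0972,-1.1993); α = Δx/Fx = (-281/2890) / (-281/289) = 1/10
check: Δy/Fy = (-1733/1445) / (-3466/289) = 1/10 ✓

α = 1/10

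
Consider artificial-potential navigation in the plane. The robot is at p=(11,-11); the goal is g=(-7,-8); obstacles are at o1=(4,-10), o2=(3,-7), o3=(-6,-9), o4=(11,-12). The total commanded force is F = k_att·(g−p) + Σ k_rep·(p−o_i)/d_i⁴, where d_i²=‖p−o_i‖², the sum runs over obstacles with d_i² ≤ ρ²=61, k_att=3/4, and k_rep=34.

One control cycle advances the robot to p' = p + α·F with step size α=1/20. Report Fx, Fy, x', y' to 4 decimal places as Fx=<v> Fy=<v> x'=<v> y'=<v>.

Fx=-13.4048 Fy=36.2364 x'=10.3298 y'=-9.1882

F_att = 3/4·(g−p) = 3/4·(-18,3) = (-13.5000,2.2500)
o1: d²=50 ≤ ρ²=61; F_rep = 34·(7,-1)/50² = (0.0952,-0.0136)
o2: d²=80 > ρ²=61 → inactive
o3: d²=293 > ρ²=61 → inactive
o4: d²=1 ≤ ρ²=61; F_rep = 34·(0,1)/1² = (0.0000,34.0000)
F = F_att + ΣF_rep = (-13.4048,36.2364)
p' = p + 1/20·F = (10.3298,-9.1882)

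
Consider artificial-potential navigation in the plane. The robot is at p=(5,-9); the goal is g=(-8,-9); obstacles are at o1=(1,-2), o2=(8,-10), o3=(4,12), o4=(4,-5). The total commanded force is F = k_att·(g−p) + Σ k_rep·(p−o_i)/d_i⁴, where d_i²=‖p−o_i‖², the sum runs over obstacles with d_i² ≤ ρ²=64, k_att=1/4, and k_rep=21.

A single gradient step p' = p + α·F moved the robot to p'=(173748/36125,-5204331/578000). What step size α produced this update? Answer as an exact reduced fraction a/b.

F_att = 1/4·(g−p) = 1/4·(-13,0) = (-3.2500,0.0000)
o1: d²=65 > ρ²=64 → inactive
o2: d²=10 ≤ ρ²=64; F_rep = 21·(-3,1)/10² = (-0.6300,0.2100)
o3: d²=442 > ρ²=64 → inactive
o4: d²=17 ≤ ρ²=64; F_rep = 21·(1,-4)/17² = (0.0727,-0.2907)
F = F_att + ΣF_rep = (-3.8073,-0.0807)
Δp = p'−p = (-0.1904,-0.0040); α = Δx/Fx = (-6877/36125) / (-27508/7225) = 1/20
check: Δy/Fy = (-2331/578000) / (-2331/28900) = 1/20 ✓

α = 1/20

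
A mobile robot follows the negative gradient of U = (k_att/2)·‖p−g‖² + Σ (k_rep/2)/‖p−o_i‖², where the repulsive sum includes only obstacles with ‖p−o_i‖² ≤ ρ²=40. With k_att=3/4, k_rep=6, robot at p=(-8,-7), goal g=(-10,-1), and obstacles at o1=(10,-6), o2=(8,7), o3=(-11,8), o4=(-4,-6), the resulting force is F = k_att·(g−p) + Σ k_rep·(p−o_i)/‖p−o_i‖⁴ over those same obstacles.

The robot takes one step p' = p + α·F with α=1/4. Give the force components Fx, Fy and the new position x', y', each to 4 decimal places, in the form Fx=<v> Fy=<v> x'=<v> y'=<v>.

F_att = 3/4·(g−p) = 3/4·(-2,6) = (-1.5000,4.5000)
o1: d²=325 > ρ²=40 → inactive
o2: d²=452 > ρ²=40 → inactive
o3: d²=234 > ρ²=40 → inactive
o4: d²=17 ≤ ρ²=40; F_rep = 6·(-4,-1)/17² = (-0.0830,-0.0208)
F = F_att + ΣF_rep = (-1.5830,4.4792)
p' = p + 1/4·F = (-8.3958,-5.8802)

Fx=-1.5830 Fy=4.4792 x'=-8.3958 y'=-5.8802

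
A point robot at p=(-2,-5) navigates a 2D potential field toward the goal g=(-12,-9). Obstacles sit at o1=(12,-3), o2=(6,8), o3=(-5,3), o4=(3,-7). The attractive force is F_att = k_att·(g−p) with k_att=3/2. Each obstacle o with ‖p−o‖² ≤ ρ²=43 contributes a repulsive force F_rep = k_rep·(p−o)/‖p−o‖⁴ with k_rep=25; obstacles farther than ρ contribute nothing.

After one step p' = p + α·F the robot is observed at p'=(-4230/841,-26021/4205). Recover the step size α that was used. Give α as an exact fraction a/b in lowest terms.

α = 1/5

F_att = 3/2·(g−p) = 3/2·(-10,-4) = (-15.0000,-6.0000)
o1: d²=200 > ρ²=43 → inactive
o2: d²=233 > ρ²=43 → inactive
o3: d²=73 > ρ²=43 → inactive
o4: d²=29 ≤ ρ²=43; F_rep = 25·(-5,2)/29² = (-0.1486,0.0595)
F = F_att + ΣF_rep = (-15.1486,-5.9405)
Δp = p'−p = (-3.0297,-1.1881); α = Δx/Fx = (-2548/841) / (-12740/841) = 1/5
check: Δy/Fy = (-4996/4205) / (-4996/841) = 1/5 ✓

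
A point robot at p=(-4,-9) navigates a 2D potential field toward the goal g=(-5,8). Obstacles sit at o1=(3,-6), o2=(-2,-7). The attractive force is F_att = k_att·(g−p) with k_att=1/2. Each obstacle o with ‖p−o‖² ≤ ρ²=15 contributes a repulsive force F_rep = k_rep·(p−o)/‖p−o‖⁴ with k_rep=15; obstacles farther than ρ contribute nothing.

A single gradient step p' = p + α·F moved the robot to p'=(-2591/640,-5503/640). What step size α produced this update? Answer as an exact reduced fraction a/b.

F_att = 1/2·(g−p) = 1/2·(-1,17) = (-0.5000,8.5000)
o1: d²=58 > ρ²=15 → inactive
o2: d²=8 ≤ ρ²=15; F_rep = 15·(-2,-2)/8² = (-0.4688,-0.4688)
F = F_att + ΣF_rep = (-0.9688,8.0312)
Δp = p'−p = (-0.0484,0.4016); α = Δx/Fx = (-31/640) / (-31/32) = 1/20
check: Δy/Fy = (257/640) / (257/32) = 1/20 ✓

α = 1/20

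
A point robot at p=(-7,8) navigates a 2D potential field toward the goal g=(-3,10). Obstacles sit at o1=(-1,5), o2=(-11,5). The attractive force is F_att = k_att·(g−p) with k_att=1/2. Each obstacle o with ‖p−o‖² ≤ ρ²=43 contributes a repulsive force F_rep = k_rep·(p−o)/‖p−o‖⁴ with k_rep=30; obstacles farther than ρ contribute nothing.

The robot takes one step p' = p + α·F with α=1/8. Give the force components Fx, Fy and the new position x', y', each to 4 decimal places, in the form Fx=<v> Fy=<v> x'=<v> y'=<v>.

Fx=2.1920 Fy=1.1440 x'=-6.7260 y'=8.1430

F_att = 1/2·(g−p) = 1/2·(4,2) = (2.0000,1.0000)
o1: d²=45 > ρ²=43 → inactive
o2: d²=25 ≤ ρ²=43; F_rep = 30·(4,3)/25² = (0.1920,0.1440)
F = F_att + ΣF_rep = (2.1920,1.1440)
p' = p + 1/8·F = (-6.7260,8.1430)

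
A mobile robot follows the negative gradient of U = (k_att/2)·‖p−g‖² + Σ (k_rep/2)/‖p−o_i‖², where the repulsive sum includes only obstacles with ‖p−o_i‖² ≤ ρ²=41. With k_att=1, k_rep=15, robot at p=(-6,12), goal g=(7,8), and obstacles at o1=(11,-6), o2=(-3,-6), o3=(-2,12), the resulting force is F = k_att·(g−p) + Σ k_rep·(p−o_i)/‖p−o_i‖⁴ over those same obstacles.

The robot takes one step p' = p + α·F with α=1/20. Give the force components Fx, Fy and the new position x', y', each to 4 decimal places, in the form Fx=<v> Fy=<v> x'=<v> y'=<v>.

F_att = 1·(g−p) = 1·(13,-4) = (13.0000,-4.0000)
o1: d²=613 > ρ²=41 → inactive
o2: d²=333 > ρ²=41 → inactive
o3: d²=16 ≤ ρ²=41; F_rep = 15·(-4,0)/16² = (-0.2344,0.0000)
F = F_att + ΣF_rep = (12.7656,-4.0000)
p' = p + 1/20·F = (-5.3617,11.8000)

Fx=12.7656 Fy=-4.0000 x'=-5.3617 y'=11.8000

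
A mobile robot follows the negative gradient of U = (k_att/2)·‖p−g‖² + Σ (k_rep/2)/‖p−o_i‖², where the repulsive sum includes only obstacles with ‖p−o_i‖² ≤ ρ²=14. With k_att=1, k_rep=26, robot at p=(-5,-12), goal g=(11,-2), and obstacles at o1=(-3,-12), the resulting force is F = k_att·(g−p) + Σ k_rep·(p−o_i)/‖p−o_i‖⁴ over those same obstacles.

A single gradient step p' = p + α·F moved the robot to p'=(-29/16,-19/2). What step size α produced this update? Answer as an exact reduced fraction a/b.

α = 1/4

F_att = 1·(g−p) = 1·(16,10) = (16.0000,10.0000)
o1: d²=4 ≤ ρ²=14; F_rep = 26·(-2,0)/4² = (-3.2500,0.0000)
F = F_att + ΣF_rep = (12.7500,10.0000)
Δp = p'−p = (3.1875,2.5000); α = Δx/Fx = (51/16) / (51/4) = 1/4
check: Δy/Fy = (5/2) / (10) = 1/4 ✓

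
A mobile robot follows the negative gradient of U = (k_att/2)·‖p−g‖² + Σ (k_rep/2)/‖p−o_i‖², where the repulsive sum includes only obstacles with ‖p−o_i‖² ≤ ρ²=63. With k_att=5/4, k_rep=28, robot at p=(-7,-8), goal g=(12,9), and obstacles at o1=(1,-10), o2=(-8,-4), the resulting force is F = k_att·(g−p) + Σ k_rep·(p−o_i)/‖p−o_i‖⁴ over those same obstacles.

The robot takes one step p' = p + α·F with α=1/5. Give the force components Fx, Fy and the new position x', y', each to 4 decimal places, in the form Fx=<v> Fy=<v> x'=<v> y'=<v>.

F_att = 5/4·(g−p) = 5/4·(19,17) = (23.7500,21.2500)
o1: d²=68 > ρ²=63 → inactive
o2: d²=17 ≤ ρ²=63; F_rep = 28·(1,-4)/17² = (0.0969,-0.3875)
F = F_att + ΣF_rep = (23.8469,20.8625)
p' = p + 1/5·F = (-2.2306,-3.8275)

Fx=23.8469 Fy=20.8625 x'=-2.2306 y'=-3.8275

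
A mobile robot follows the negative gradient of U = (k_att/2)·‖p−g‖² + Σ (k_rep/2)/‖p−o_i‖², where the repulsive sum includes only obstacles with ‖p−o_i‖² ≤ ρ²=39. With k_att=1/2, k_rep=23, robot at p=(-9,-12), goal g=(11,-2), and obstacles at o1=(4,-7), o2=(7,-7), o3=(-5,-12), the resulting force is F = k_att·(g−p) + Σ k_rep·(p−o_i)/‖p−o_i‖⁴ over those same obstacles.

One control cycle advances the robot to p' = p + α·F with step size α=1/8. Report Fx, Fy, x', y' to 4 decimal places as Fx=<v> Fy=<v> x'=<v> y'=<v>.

F_att = 1/2·(g−p) = 1/2·(20,10) = (10.0000,5.0000)
o1: d²=194 > ρ²=39 → inactive
o2: d²=281 > ρ²=39 → inactive
o3: d²=16 ≤ ρ²=39; F_rep = 23·(-4,0)/16² = (-0.3594,0.0000)
F = F_att + ΣF_rep = (9.6406,5.0000)
p' = p + 1/8·F = (-7.7949,-11.3750)

Fx=9.6406 Fy=5.0000 x'=-7.7949 y'=-11.3750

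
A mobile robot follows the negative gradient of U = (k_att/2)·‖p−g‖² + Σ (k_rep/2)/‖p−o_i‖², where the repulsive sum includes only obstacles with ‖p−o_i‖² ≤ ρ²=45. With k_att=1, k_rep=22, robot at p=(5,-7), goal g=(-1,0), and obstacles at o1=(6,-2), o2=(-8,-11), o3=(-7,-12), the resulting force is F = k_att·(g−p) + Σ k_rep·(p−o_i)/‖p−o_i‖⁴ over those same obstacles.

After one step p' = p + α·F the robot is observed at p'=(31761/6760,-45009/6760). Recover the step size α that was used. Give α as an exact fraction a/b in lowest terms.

F_att = 1·(g−p) = 1·(-6,7) = (-6.0000,7.0000)
o1: d²=26 ≤ ρ²=45; F_rep = 22·(-1,-5)/26² = (-0.0325,-0.1627)
o2: d²=185 > ρ²=45 → inactive
o3: d²=169 > ρ²=45 → inactive
F = F_att + ΣF_rep = (-6.0325,6.8373)
Δp = p'−p = (-0.3016,0.3419); α = Δx/Fx = (-2039/6760) / (-2039/338) = 1/20
check: Δy/Fy = (2311/6760) / (2311/338) = 1/20 ✓

α = 1/20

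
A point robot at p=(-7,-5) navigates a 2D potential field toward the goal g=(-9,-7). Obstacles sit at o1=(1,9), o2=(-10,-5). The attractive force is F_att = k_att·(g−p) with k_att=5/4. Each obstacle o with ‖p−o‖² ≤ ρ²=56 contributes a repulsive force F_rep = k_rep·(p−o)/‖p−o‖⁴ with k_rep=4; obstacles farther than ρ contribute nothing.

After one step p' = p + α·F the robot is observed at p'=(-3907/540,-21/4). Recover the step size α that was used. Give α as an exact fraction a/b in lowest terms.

α = 1/10

F_att = 5/4·(g−p) = 5/4·(-2,-2) = (-2.5000,-2.5000)
o1: d²=260 > ρ²=56 → inactive
o2: d²=9 ≤ ρ²=56; F_rep = 4·(3,0)/9² = (0.1481,0.0000)
F = F_att + ΣF_rep = (-2.3519,-2.5000)
Δp = p'−p = (-0.2352,-0.2500); α = Δx/Fx = (-127/540) / (-127/54) = 1/10
check: Δy/Fy = (-1/4) / (-5/2) = 1/10 ✓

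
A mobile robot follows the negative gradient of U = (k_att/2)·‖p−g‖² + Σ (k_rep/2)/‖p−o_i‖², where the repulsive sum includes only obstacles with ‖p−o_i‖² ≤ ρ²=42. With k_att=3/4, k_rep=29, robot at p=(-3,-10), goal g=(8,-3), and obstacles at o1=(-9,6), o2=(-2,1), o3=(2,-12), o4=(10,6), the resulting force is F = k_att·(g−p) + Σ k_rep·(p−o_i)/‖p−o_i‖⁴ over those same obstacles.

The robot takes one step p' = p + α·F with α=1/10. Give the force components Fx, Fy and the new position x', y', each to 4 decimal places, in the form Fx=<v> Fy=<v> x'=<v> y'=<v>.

F_att = 3/4·(g−p) = 3/4·(11,7) = (8.2500,5.2500)
o1: d²=292 > ρ²=42 → inactive
o2: d²=122 > ρ²=42 → inactive
o3: d²=29 ≤ ρ²=42; F_rep = 29·(-5,2)/29² = (-0.1724,0.0690)
o4: d²=425 > ρ²=42 → inactive
F = F_att + ΣF_rep = (8.0776,5.3190)
p' = p + 1/10·F = (-2.1922,-9.4681)

Fx=8.0776 Fy=5.3190 x'=-2.1922 y'=-9.4681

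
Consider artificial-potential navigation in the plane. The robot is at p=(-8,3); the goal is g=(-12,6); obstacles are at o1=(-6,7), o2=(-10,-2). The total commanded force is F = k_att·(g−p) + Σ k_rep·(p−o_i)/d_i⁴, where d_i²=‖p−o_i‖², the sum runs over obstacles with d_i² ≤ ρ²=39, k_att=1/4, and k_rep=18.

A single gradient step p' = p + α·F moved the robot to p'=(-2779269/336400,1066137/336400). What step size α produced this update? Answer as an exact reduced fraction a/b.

α = 1/4

F_att = 1/4·(g−p) = 1/4·(-4,3) = (-1.0000,0.7500)
o1: d²=20 ≤ ρ²=39; F_rep = 18·(-2,-4)/20² = (-0.0900,-0.1800)
o2: d²=29 ≤ ρ²=39; F_rep = 18·(2,5)/29² = (0.0428,0.1070)
F = F_att + ΣF_rep = (-1.0472,0.6770)
Δp = p'−p = (-0.2618,0.1693); α = Δx/Fx = (-88069/336400) / (-88069/84100) = 1/4
check: Δy/Fy = (56937/336400) / (56937/84100) = 1/4 ✓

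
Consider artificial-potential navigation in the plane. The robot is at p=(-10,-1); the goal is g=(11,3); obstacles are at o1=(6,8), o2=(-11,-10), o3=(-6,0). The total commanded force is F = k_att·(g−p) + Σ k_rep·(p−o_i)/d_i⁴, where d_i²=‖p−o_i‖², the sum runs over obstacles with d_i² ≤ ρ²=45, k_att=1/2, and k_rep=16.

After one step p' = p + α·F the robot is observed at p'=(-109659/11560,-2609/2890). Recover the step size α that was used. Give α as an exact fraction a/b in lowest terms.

F_att = 1/2·(g−p) = 1/2·(21,4) = (10.5000,2.0000)
o1: d²=337 > ρ²=45 → inactive
o2: d²=82 > ρ²=45 → inactive
o3: d²=17 ≤ ρ²=45; F_rep = 16·(-4,-1)/17² = (-0.2215,-0.0554)
F = F_att + ΣF_rep = (10.2785,1.9446)
Δp = p'−p = (0.5139,0.0972); α = Δx/Fx = (5941/11560) / (5941/578) = 1/20
check: Δy/Fy = (281/2890) / (562/289) = 1/20 ✓

α = 1/20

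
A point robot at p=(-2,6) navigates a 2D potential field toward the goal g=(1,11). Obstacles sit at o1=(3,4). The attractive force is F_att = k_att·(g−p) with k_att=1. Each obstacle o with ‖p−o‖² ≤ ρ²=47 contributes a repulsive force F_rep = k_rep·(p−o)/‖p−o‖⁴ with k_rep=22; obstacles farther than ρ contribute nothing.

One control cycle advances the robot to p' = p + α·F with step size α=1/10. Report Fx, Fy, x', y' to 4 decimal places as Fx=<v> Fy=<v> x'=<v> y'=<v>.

F_att = 1·(g−p) = 1·(3,5) = (3.0000,5.0000)
o1: d²=29 ≤ ρ²=47; F_rep = 22·(-5,2)/29² = (-0.1308,0.0523)
F = F_att + ΣF_rep = (2.8692,5.0523)
p' = p + 1/10·F = (-1.7131,6.5052)

Fx=2.8692 Fy=5.0523 x'=-1.7131 y'=6.5052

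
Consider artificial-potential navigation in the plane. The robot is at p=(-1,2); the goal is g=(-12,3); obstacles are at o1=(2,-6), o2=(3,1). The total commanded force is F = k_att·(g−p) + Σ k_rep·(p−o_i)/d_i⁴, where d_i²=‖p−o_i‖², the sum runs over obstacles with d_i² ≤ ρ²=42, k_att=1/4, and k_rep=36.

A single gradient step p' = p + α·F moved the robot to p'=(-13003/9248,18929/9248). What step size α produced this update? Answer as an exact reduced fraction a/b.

α = 1/8

F_att = 1/4·(g−p) = 1/4·(-11,1) = (-2.7500,0.2500)
o1: d²=73 > ρ²=42 → inactive
o2: d²=17 ≤ ρ²=42; F_rep = 36·(-4,1)/17² = (-0.4983,0.1246)
F = F_att + ΣF_rep = (-3.2483,0.3746)
Δp = p'−p = (-0.4060,0.0468); α = Δx/Fx = (-3755/9248) / (-3755/1156) = 1/8
check: Δy/Fy = (433/9248) / (433/1156) = 1/8 ✓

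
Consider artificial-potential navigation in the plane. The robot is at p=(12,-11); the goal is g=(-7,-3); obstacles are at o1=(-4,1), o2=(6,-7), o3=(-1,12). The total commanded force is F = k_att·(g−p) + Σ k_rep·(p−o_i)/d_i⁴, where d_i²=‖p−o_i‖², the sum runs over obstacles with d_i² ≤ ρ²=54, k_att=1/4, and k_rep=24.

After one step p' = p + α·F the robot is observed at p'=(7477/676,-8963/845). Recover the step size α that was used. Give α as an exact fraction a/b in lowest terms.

F_att = 1/4·(g−p) = 1/4·(-19,8) = (-4.7500,2.0000)
o1: d²=400 > ρ²=54 → inactive
o2: d²=52 ≤ ρ²=54; F_rep = 24·(6,-4)/52² = (0.0533,-0.0355)
o3: d²=698 > ρ²=54 → inactive
F = F_att + ΣF_rep = (-4.6967,1.9645)
Δp = p'−p = (-0.9393,0.3929); α = Δx/Fx = (-635/676) / (-3175/676) = 1/5
check: Δy/Fy = (332/845) / (332/169) = 1/5 ✓

α = 1/5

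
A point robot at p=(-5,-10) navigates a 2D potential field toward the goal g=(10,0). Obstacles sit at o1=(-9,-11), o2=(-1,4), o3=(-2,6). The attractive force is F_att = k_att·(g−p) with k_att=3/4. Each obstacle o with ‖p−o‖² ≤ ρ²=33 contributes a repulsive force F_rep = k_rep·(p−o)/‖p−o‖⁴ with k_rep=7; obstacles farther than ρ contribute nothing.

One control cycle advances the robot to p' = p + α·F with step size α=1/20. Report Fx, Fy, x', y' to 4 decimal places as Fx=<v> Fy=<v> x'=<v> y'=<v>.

F_att = 3/4·(g−p) = 3/4·(15,10) = (11.2500,7.5000)
o1: d²=17 ≤ ρ²=33; F_rep = 7·(4,1)/17² = (0.0969,0.0242)
o2: d²=212 > ρ²=33 → inactive
o3: d²=265 > ρ²=33 → inactive
F = F_att + ΣF_rep = (11.3469,7.5242)
p' = p + 1/20·F = (-4.4327,-9.6238)

Fx=11.3469 Fy=7.5242 x'=-4.4327 y'=-9.6238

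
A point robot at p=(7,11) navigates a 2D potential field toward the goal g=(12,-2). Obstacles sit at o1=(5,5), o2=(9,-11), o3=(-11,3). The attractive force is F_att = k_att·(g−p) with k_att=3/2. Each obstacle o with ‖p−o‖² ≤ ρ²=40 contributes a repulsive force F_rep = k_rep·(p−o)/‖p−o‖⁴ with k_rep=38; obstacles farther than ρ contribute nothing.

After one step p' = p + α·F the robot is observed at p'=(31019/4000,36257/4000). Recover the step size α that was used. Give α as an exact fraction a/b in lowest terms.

F_att = 3/2·(g−p) = 3/2·(5,-13) = (7.5000,-19.5000)
o1: d²=40 ≤ ρ²=40; F_rep = 38·(2,6)/40² = (0.0475,0.1425)
o2: d²=488 > ρ²=40 → inactive
o3: d²=388 > ρ²=40 → inactive
F = F_att + ΣF_rep = (7.5475,-19.3575)
Δp = p'−p = (0.7548,-1.9358); α = Δx/Fx = (3019/4000) / (3019/400) = 1/10
check: Δy/Fy = (-7743/4000) / (-7743/400) = 1/10 ✓

α = 1/10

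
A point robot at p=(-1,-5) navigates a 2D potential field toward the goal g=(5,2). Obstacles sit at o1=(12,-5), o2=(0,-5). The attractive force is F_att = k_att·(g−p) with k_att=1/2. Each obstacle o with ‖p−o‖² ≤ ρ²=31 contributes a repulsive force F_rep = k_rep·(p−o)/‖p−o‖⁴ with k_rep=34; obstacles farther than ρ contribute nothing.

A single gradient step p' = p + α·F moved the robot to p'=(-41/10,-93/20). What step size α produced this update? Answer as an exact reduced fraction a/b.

α = 1/10

F_att = 1/2·(g−p) = 1/2·(6,7) = (3.0000,3.5000)
o1: d²=169 > ρ²=31 → inactive
o2: d²=1 ≤ ρ²=31; F_rep = 34·(-1,0)/1² = (-34.0000,0.0000)
F = F_att + ΣF_rep = (-31.0000,3.5000)
Δp = p'−p = (-3.1000,0.3500); α = Δx/Fx = (-31/10) / (-31) = 1/10
check: Δy/Fy = (7/20) / (7/2) = 1/10 ✓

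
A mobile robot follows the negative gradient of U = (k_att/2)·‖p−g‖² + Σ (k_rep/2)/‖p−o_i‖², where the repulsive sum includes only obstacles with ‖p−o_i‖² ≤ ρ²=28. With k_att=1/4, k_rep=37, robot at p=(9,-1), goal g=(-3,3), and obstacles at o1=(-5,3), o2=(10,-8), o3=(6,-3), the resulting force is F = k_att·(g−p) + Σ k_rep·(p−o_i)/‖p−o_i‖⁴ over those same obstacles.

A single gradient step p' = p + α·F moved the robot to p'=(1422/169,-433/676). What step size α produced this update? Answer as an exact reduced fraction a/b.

F_att = 1/4·(g−p) = 1/4·(-12,4) = (-3.0000,1.0000)
o1: d²=212 > ρ²=28 → inactive
o2: d²=50 > ρ²=28 → inactive
o3: d²=13 ≤ ρ²=28; F_rep = 37·(3,2)/13² = (0.6568,0.4379)
F = F_att + ΣF_rep = (-2.3432,1.4379)
Δp = p'−p = (-0.5858,0.3595); α = Δx/Fx = (-99/169) / (-396/169) = 1/4
check: Δy/Fy = (243/676) / (243/169) = 1/4 ✓

α = 1/4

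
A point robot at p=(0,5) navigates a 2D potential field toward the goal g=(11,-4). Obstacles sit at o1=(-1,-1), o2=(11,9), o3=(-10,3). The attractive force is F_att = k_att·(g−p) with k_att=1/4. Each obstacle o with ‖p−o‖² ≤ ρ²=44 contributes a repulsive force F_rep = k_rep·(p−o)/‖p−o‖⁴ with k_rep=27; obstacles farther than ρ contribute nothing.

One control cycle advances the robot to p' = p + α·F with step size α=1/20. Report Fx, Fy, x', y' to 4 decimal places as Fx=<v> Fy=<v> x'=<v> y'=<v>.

F_att = 1/4·(g−p) = 1/4·(11,-9) = (2.7500,-2.2500)
o1: d²=37 ≤ ρ²=44; F_rep = 27·(1,6)/37² = (0.0197,0.1183)
o2: d²=137 > ρ²=44 → inactive
o3: d²=104 > ρ²=44 → inactive
F = F_att + ΣF_rep = (2.7697,-2.1317)
p' = p + 1/20·F = (0.1385,4.8934)

Fx=2.7697 Fy=-2.1317 x'=0.1385 y'=4.8934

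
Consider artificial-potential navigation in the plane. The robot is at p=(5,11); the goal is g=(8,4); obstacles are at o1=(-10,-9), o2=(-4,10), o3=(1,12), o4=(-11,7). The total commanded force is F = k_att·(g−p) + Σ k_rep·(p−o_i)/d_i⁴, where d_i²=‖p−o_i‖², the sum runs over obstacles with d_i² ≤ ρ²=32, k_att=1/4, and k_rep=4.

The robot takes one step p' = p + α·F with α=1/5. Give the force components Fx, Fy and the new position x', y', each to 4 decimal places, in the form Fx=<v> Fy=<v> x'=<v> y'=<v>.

F_att = 1/4·(g−p) = 1/4·(3,-7) = (0.7500,-1.7500)
o1: d²=625 > ρ²=32 → inactive
o2: d²=82 > ρ²=32 → inactive
o3: d²=17 ≤ ρ²=32; F_rep = 4·(4,-1)/17² = (0.0554,-0.0138)
o4: d²=272 > ρ²=32 → inactive
F = F_att + ΣF_rep = (0.8054,-1.7638)
p' = p + 1/5·F = (5.1611,10.6472)

Fx=0.8054 Fy=-1.7638 x'=5.1611 y'=10.6472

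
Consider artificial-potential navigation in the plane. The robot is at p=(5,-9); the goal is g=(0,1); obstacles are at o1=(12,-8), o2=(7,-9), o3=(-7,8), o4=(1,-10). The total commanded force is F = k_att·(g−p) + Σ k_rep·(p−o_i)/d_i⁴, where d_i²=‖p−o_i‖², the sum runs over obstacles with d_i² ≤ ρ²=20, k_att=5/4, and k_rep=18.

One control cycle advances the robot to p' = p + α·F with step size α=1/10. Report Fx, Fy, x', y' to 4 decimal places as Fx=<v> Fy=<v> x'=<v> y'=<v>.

Fx=-8.2509 Fy=12.5623 x'=4.1749 y'=-7.7438

F_att = 5/4·(g−p) = 5/4·(-5,10) = (-6.2500,12.5000)
o1: d²=50 > ρ²=20 → inactive
o2: d²=4 ≤ ρ²=20; F_rep = 18·(-2,0)/4² = (-2.2500,0.0000)
o3: d²=433 > ρ²=20 → inactive
o4: d²=17 ≤ ρ²=20; F_rep = 18·(4,1)/17² = (0.2491,0.0623)
F = F_att + ΣF_rep = (-8.2509,12.5623)
p' = p + 1/10·F = (4.1749,-7.7438)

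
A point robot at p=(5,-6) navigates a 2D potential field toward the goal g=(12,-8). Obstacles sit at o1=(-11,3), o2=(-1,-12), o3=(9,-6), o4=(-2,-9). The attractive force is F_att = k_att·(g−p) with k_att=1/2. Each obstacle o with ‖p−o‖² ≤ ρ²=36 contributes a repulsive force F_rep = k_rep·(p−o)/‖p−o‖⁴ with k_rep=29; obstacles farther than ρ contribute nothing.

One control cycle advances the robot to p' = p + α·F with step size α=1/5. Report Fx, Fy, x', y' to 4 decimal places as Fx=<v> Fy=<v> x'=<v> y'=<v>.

F_att = 1/2·(g−p) = 1/2·(7,-2) = (3.5000,-1.0000)
o1: d²=337 > ρ²=36 → inactive
o2: d²=72 > ρ²=36 → inactive
o3: d²=16 ≤ ρ²=36; F_rep = 29·(-4,0)/16² = (-0.4531,0.0000)
o4: d²=58 > ρ²=36 → inactive
F = F_att + ΣF_rep = (3.0469,-1.0000)
p' = p + 1/5·F = (5.6094,-6.2000)

Fx=3.0469 Fy=-1.0000 x'=5.6094 y'=-6.2000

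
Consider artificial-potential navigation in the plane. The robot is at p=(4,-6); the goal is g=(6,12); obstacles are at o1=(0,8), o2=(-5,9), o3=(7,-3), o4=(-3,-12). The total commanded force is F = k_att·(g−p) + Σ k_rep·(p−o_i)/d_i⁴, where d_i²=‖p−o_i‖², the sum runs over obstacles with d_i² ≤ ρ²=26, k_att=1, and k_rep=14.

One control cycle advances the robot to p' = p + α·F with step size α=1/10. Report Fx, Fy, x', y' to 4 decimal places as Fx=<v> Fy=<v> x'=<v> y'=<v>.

Fx=1.8704 Fy=17.8704 x'=4.1870 y'=-4.2130

F_att = 1·(g−p) = 1·(2,18) = (2.0000,18.0000)
o1: d²=212 > ρ²=26 → inactive
o2: d²=306 > ρ²=26 → inactive
o3: d²=18 ≤ ρ²=26; F_rep = 14·(-3,-3)/18² = (-0.1296,-0.1296)
o4: d²=85 > ρ²=26 → inactive
F = F_att + ΣF_rep = (1.8704,17.8704)
p' = p + 1/10·F = (4.1870,-4.2130)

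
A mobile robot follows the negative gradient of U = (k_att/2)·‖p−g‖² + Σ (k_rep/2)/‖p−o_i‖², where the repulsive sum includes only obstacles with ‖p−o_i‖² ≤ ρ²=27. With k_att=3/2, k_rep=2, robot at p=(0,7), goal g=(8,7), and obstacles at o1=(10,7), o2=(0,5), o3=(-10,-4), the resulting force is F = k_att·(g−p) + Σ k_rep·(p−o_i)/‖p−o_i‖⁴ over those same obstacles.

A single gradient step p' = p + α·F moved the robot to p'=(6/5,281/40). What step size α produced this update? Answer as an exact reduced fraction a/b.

F_att = 3/2·(g−p) = 3/2·(8,0) = (12.0000,0.0000)
o1: d²=100 > ρ²=27 → inactive
o2: d²=4 ≤ ρ²=27; F_rep = 2·(0,2)/4² = (0.0000,0.2500)
o3: d²=221 > ρ²=27 → inactive
F = F_att + ΣF_rep = (12.0000,0.2500)
Δp = p'−p = (1.2000,0.0250); α = Δx/Fx = (6/5) / (12) = 1/10
check: Δy/Fy = (1/40) / (1/4) = 1/10 ✓

α = 1/10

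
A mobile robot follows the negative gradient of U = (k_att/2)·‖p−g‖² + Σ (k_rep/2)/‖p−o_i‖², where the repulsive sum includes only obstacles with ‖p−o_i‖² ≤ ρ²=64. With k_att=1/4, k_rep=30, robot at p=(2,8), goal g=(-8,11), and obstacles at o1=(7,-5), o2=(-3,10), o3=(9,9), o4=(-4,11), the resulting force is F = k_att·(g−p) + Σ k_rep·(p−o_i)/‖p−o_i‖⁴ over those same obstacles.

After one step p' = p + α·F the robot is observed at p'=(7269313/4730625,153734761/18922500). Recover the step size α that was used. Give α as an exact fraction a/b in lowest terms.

α = 1/5

F_att = 1/4·(g−p) = 1/4·(-10,3) = (-2.5000,0.7500)
o1: d²=194 > ρ²=64 → inactive
o2: d²=29 ≤ ρ²=64; F_rep = 30·(5,-2)/29² = (0.1784,-0.0713)
o3: d²=50 ≤ ρ²=64; F_rep = 30·(-7,-1)/50² = (-0.0840,-0.0120)
o4: d²=45 ≤ ρ²=64; F_rep = 30·(6,-3)/45² = (0.0889,-0.0444)
F = F_att + ΣF_rep = (-2.3168,0.6222)
Δp = p'−p = (-0.4634,0.1244); α = Δx/Fx = (-2191937/4730625) / (-2191937/946125) = 1/5
check: Δy/Fy = (2354761/18922500) / (2354761/3784500) = 1/5 ✓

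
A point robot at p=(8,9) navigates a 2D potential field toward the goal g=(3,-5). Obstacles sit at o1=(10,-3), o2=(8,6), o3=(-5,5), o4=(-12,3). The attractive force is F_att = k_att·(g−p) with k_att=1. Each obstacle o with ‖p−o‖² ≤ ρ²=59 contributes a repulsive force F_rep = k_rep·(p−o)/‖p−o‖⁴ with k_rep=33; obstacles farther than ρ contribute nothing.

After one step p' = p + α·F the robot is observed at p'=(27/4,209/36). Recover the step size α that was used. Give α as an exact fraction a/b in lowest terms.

F_att = 1·(g−p) = 1·(-5,-14) = (-5.0000,-14.0000)
o1: d²=148 > ρ²=59 → inactive
o2: d²=9 ≤ ρ²=59; F_rep = 33·(0,3)/9² = (0.0000,1.2222)
o3: d²=185 > ρ²=59 → inactive
o4: d²=436 > ρ²=59 → inactive
F = F_att + ΣF_rep = (-5.0000,-12.7778)
Δp = p'−p = (-1.2500,-3.1944); α = Δx/Fx = (-5/4) / (-5) = 1/4
check: Δy/Fy = (-115/36) / (-115/9) = 1/4 ✓

α = 1/4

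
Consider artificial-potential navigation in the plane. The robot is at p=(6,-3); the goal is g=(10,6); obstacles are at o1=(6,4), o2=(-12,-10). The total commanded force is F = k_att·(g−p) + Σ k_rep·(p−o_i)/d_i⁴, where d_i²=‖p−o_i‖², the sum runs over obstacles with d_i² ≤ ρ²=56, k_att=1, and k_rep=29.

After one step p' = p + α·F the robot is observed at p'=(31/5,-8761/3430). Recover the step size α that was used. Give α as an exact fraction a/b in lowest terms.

α = 1/20

F_att = 1·(g−p) = 1·(4,9) = (4.0000,9.0000)
o1: d²=49 ≤ ρ²=56; F_rep = 29·(0,-7)/49² = (0.0000,-0.0845)
o2: d²=373 > ρ²=56 → inactive
F = F_att + ΣF_rep = (4.0000,8.9155)
Δp = p'−p = (0.2000,0.4458); α = Δx/Fx = (1/5) / (4) = 1/20
check: Δy/Fy = (1529/3430) / (3058/343) = 1/20 ✓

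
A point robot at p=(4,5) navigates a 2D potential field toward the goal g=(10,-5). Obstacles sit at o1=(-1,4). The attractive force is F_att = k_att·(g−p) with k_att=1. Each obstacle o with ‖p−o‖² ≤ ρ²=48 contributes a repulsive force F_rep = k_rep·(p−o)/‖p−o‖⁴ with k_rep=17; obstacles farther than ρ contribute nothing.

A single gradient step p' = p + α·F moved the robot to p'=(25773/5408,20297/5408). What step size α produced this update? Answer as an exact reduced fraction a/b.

α = 1/8

F_att = 1·(g−p) = 1·(6,-10) = (6.0000,-10.0000)
o1: d²=26 ≤ ρ²=48; F_rep = 17·(5,1)/26² = (0.1257,0.0251)
F = F_att + ΣF_rep = (6.1257,-9.9749)
Δp = p'−p = (0.7657,-1.2469); α = Δx/Fx = (4141/5408) / (4141/676) = 1/8
check: Δy/Fy = (-6743/5408) / (-6743/676) = 1/8 ✓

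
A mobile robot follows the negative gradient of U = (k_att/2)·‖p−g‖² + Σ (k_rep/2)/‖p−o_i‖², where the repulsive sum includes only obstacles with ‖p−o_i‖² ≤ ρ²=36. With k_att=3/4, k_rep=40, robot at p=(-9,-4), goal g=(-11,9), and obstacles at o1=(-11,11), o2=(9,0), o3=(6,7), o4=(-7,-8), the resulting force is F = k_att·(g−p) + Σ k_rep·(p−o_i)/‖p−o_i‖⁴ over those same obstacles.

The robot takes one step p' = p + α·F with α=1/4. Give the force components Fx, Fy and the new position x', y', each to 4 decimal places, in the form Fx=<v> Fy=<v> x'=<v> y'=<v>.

F_att = 3/4·(g−p) = 3/4·(-2,13) = (-1.5000,9.7500)
o1: d²=229 > ρ²=36 → inactive
o2: d²=340 > ρ²=36 → inactive
o3: d²=346 > ρ²=36 → inactive
o4: d²=20 ≤ ρ²=36; F_rep = 40·(-2,4)/20² = (-0.2000,0.4000)
F = F_att + ΣF_rep = (-1.7000,10.1500)
p' = p + 1/4·F = (-9.4250,-1.4625)

Fx=-1.7000 Fy=10.1500 x'=-9.4250 y'=-1.4625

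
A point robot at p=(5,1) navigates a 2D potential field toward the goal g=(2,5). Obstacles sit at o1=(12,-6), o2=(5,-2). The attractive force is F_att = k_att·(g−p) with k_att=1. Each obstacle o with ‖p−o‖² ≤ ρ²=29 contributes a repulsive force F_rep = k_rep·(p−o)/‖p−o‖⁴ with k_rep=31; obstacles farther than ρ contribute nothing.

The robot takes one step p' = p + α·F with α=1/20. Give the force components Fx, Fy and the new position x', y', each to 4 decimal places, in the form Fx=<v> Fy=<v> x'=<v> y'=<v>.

F_att = 1·(g−p) = 1·(-3,4) = (-3.0000,4.0000)
o1: d²=98 > ρ²=29 → inactive
o2: d²=9 ≤ ρ²=29; F_rep = 31·(0,3)/9² = (0.0000,1.1481)
F = F_att + ΣF_rep = (-3.0000,5.1481)
p' = p + 1/20·F = (4.8500,1.2574)

Fx=-3.0000 Fy=5.1481 x'=4.8500 y'=1.2574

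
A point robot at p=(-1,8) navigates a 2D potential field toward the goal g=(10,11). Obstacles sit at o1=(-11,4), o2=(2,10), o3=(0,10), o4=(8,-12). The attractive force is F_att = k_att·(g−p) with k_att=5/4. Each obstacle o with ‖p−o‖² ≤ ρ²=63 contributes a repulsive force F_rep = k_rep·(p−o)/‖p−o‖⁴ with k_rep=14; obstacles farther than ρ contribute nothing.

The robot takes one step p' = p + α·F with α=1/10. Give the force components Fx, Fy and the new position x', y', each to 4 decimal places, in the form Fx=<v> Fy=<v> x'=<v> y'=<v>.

Fx=12.9415 Fy=2.4643 x'=0.2941 y'=8.2464

F_att = 5/4·(g−p) = 5/4·(11,3) = (13.7500,3.7500)
o1: d²=116 > ρ²=63 → inactive
o2: d²=13 ≤ ρ²=63; F_rep = 14·(-3,-2)/13² = (-0.2485,-0.1657)
o3: d²=5 ≤ ρ²=63; F_rep = 14·(-1,-2)/5² = (-0.5600,-1.1200)
o4: d²=481 > ρ²=63 → inactive
F = F_att + ΣF_rep = (12.9415,2.4643)
p' = p + 1/10·F = (0.2941,8.2464)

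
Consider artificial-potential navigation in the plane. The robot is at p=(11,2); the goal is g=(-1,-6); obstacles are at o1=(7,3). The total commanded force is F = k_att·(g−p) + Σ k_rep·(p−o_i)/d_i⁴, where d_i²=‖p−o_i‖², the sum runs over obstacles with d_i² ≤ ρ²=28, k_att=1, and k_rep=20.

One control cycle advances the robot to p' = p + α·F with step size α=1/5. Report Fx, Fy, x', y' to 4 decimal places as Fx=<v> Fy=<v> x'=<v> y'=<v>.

F_att = 1·(g−p) = 1·(-12,-8) = (-12.0000,-8.0000)
o1: d²=17 ≤ ρ²=28; F_rep = 20·(4,-1)/17² = (0.2768,-0.0692)
F = F_att + ΣF_rep = (-11.7232,-8.0692)
p' = p + 1/5·F = (8.6554,0.3862)

Fx=-11.7232 Fy=-8.0692 x'=8.6554 y'=0.3862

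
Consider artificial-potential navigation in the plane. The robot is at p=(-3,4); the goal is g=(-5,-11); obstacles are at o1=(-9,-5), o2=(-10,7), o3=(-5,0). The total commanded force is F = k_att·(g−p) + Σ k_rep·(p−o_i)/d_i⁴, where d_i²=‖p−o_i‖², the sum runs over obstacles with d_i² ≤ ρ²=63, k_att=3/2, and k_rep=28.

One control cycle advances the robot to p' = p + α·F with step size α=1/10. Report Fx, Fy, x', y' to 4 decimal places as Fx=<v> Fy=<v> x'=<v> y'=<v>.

Fx=-2.8017 Fy=-22.2450 x'=-3.2802 y'=1.7755

F_att = 3/2·(g−p) = 3/2·(-2,-15) = (-3.0000,-22.5000)
o1: d²=117 > ρ²=63 → inactive
o2: d²=58 ≤ ρ²=63; F_rep = 28·(7,-3)/58² = (0.0583,-0.0250)
o3: d²=20 ≤ ρ²=63; F_rep = 28·(2,4)/20² = (0.1400,0.2800)
F = F_att + ΣF_rep = (-2.8017,-22.2450)
p' = p + 1/10·F = (-3.2802,1.7755)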